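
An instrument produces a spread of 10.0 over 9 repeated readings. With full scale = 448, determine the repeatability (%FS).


Repeatability = (spread / full scale) * 100%.
R = (10.0 / 448) * 100
R = 2.232 %FS

2.232 %FS


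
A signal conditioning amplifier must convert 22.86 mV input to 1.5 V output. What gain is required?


Gain = Vout / Vin (converting to same units).
G = 1.5 V / 22.86 mV
G = 1500.0 mV / 22.86 mV
G = 65.62

65.62


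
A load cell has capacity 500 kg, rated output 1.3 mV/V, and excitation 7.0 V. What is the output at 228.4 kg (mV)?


Vout = rated_output * Vex * (load / capacity).
Vout = 1.3 * 7.0 * (228.4 / 500)
Vout = 1.3 * 7.0 * 0.4568
Vout = 4.157 mV

4.157 mV


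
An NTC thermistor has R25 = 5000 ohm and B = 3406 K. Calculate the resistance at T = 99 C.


NTC thermistor equation: Rt = R25 * exp(B * (1/T - 1/T25)).
T in Kelvin: 372.15 K, T25 = 298.15 K
1/T - 1/T25 = 1/372.15 - 1/298.15 = -0.00066693
B * (1/T - 1/T25) = 3406 * -0.00066693 = -2.2716
Rt = 5000 * exp(-2.2716) = 515.8 ohm

515.8 ohm


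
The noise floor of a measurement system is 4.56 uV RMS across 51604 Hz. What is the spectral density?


Noise spectral density = Vrms / sqrt(BW).
NSD = 4.56 / sqrt(51604)
NSD = 4.56 / 227.1651
NSD = 0.0201 uV/sqrt(Hz)

0.0201 uV/sqrt(Hz)


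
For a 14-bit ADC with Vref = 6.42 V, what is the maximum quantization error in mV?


The maximum quantization error is +/- LSB/2.
LSB = Vref / 2^n = 6.42 / 16384 = 0.00039185 V
Max error = LSB / 2 = 0.00039185 / 2 = 0.00019592 V
Max error = 0.1959 mV

0.1959 mV


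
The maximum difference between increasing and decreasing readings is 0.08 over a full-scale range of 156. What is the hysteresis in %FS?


Hysteresis = (max difference / full scale) * 100%.
H = (0.08 / 156) * 100
H = 0.051 %FS

0.051 %FS


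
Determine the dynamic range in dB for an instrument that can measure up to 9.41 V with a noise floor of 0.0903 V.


Dynamic range = 20 * log10(Vmax / Vnoise).
DR = 20 * log10(9.41 / 0.0903)
DR = 20 * log10(104.21)
DR = 40.36 dB

40.36 dB


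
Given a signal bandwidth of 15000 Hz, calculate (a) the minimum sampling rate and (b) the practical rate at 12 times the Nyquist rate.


By Nyquist theorem, fs_min = 2 * fmax.
fs_min = 2 * 15000 = 30000 Hz
Practical rate = 12 * fs_min = 12 * 30000 = 360000 Hz

fs_min = 30000 Hz, fs_practical = 360000 Hz


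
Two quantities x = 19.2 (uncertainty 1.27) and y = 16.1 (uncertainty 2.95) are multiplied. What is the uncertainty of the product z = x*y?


For a product z = x*y, the relative uncertainty is:
uz/z = sqrt((ux/x)^2 + (uy/y)^2)
Relative uncertainties: ux/x = 1.27/19.2 = 0.066146
uy/y = 2.95/16.1 = 0.18323
z = 19.2 * 16.1 = 309.1
uz = 309.1 * sqrt(0.066146^2 + 0.18323^2) = 60.218

60.218


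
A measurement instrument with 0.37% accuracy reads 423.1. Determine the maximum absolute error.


Absolute error = (accuracy% / 100) * reading.
Error = (0.37 / 100) * 423.1
Error = 0.0037 * 423.1
Error = 1.5655

1.5655


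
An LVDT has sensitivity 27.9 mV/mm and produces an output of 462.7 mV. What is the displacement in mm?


Displacement = Vout / sensitivity.
d = 462.7 / 27.9
d = 16.584 mm

16.584 mm


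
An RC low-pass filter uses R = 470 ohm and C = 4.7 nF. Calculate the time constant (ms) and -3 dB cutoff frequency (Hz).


Time constant: tau = R * C.
tau = 470 * 4.70e-09 = 2.209e-06 s
tau = 0.0022 ms
Cutoff frequency: fc = 1 / (2*pi*R*C).
fc = 1 / (2*pi*2.209e-06) = 72048.41 Hz

tau = 0.0022 ms, fc = 72048.41 Hz


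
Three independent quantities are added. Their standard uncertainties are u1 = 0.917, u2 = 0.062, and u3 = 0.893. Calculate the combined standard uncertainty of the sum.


For a sum of independent quantities, uc = sqrt(u1^2 + u2^2 + u3^2).
uc = sqrt(0.917^2 + 0.062^2 + 0.893^2)
uc = sqrt(0.840889 + 0.003844 + 0.797449)
uc = 1.2815

1.2815


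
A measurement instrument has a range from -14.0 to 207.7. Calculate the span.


Span = upper range - lower range.
Span = 207.7 - (-14.0)
Span = 221.7

221.7


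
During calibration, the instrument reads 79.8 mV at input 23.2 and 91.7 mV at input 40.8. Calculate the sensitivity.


Sensitivity = (y2 - y1) / (x2 - x1).
S = (91.7 - 79.8) / (40.8 - 23.2)
S = 11.9 / 17.6
S = 0.6761 mV/unit

0.6761 mV/unit


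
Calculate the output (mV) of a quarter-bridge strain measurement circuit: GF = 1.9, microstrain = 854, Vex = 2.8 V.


Quarter bridge output: Vout = (GF * epsilon * Vex) / 4.
Vout = (1.9 * 854e-6 * 2.8) / 4
Vout = 0.00454328 / 4 V
Vout = 0.00113582 V = 1.1358 mV

1.1358 mV


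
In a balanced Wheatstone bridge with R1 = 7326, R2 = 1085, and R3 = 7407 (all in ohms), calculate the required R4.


At balance: R1*R4 = R2*R3, so R4 = R2*R3/R1.
R4 = 1085 * 7407 / 7326
R4 = 8036595 / 7326
R4 = 1097.0 ohm

1097.0 ohm


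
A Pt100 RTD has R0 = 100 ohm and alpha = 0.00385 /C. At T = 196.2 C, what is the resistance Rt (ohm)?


The RTD equation: Rt = R0 * (1 + alpha * T).
Rt = 100 * (1 + 0.00385 * 196.2)
Rt = 100 * (1 + 0.75537)
Rt = 100 * 1.75537
Rt = 175.537 ohm

175.537 ohm


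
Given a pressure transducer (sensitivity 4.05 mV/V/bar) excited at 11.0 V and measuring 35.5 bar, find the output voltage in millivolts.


Output = sensitivity * Vex * P.
Vout = 4.05 * 11.0 * 35.5
Vout = 44.55 * 35.5
Vout = 1581.52 mV

1581.52 mV


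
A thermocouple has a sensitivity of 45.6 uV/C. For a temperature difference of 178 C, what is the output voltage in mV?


The thermocouple output V = sensitivity * dT.
V = 45.6 uV/C * 178 C
V = 8116.8 uV
V = 8.117 mV

8.117 mV


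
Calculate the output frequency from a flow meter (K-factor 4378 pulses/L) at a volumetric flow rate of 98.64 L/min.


Frequency = K * Q / 60 (converting L/min to L/s).
f = 4378 * 98.64 / 60
f = 431845.92 / 60
f = 7197.43 Hz

7197.43 Hz


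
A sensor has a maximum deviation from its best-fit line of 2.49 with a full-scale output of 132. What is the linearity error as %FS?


Linearity error = (max deviation / full scale) * 100%.
Linearity = (2.49 / 132) * 100
Linearity = 1.886 %FS

1.886 %FS


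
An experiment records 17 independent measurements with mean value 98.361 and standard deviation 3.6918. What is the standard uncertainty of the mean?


The standard uncertainty for Type A evaluation is u = s / sqrt(n).
u = 3.6918 / sqrt(17)
u = 3.6918 / 4.1231
u = 0.8954

0.8954


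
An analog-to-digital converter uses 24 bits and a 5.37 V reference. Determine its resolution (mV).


The resolution (LSB) of an ADC is Vref / 2^n.
LSB = 5.37 / 2^24
LSB = 5.37 / 16777216
LSB = 3.2e-07 V = 0.00032008 mV

0.00032008 mV


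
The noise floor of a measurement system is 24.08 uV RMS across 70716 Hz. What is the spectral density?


Noise spectral density = Vrms / sqrt(BW).
NSD = 24.08 / sqrt(70716)
NSD = 24.08 / 265.9248
NSD = 0.0906 uV/sqrt(Hz)

0.0906 uV/sqrt(Hz)


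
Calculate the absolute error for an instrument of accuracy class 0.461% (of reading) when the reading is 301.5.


Absolute error = (accuracy% / 100) * reading.
Error = (0.461 / 100) * 301.5
Error = 0.00461 * 301.5
Error = 1.3899

1.3899


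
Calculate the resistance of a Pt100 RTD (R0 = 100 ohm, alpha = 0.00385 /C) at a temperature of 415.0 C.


The RTD equation: Rt = R0 * (1 + alpha * T).
Rt = 100 * (1 + 0.00385 * 415.0)
Rt = 100 * (1 + 1.59775)
Rt = 100 * 2.59775
Rt = 259.775 ohm

259.775 ohm


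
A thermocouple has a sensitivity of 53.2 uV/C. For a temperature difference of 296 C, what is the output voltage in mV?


The thermocouple output V = sensitivity * dT.
V = 53.2 uV/C * 296 C
V = 15747.2 uV
V = 15.747 mV

15.747 mV


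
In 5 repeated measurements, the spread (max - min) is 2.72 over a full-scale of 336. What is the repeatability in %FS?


Repeatability = (spread / full scale) * 100%.
R = (2.72 / 336) * 100
R = 0.81 %FS

0.81 %FS


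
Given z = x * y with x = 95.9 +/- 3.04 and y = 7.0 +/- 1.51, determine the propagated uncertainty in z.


For a product z = x*y, the relative uncertainty is:
uz/z = sqrt((ux/x)^2 + (uy/y)^2)
Relative uncertainties: ux/x = 3.04/95.9 = 0.0317
uy/y = 1.51/7.0 = 0.215714
z = 95.9 * 7.0 = 671.3
uz = 671.3 * sqrt(0.0317^2 + 0.215714^2) = 146.364

146.364


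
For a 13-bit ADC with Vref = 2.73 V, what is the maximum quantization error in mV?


The maximum quantization error is +/- LSB/2.
LSB = Vref / 2^n = 2.73 / 8192 = 0.00033325 V
Max error = LSB / 2 = 0.00033325 / 2 = 0.00016663 V
Max error = 0.1666 mV

0.1666 mV


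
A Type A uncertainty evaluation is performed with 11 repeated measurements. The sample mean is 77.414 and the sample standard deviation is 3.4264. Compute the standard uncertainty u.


The standard uncertainty for Type A evaluation is u = s / sqrt(n).
u = 3.4264 / sqrt(11)
u = 3.4264 / 3.3166
u = 1.0331

1.0331


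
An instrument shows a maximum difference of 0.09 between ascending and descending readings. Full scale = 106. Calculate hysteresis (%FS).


Hysteresis = (max difference / full scale) * 100%.
H = (0.09 / 106) * 100
H = 0.085 %FS

0.085 %FS


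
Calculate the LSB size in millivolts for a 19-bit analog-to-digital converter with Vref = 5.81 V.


The resolution (LSB) of an ADC is Vref / 2^n.
LSB = 5.81 / 2^19
LSB = 5.81 / 524288
LSB = 1.108e-05 V = 0.0110817 mV

0.0110817 mV


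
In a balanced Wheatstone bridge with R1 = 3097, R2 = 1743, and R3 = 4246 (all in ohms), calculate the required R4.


At balance: R1*R4 = R2*R3, so R4 = R2*R3/R1.
R4 = 1743 * 4246 / 3097
R4 = 7400778 / 3097
R4 = 2389.66 ohm

2389.66 ohm


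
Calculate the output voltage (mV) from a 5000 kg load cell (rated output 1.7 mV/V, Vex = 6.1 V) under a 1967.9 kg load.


Vout = rated_output * Vex * (load / capacity).
Vout = 1.7 * 6.1 * (1967.9 / 5000)
Vout = 1.7 * 6.1 * 0.39358
Vout = 4.081 mV

4.081 mV


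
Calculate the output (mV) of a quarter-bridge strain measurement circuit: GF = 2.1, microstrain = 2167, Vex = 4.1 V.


Quarter bridge output: Vout = (GF * epsilon * Vex) / 4.
Vout = (2.1 * 2167e-6 * 4.1) / 4
Vout = 0.01865787 / 4 V
Vout = 0.00466447 V = 4.6645 mV

4.6645 mV


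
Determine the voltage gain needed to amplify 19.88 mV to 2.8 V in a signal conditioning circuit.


Gain = Vout / Vin (converting to same units).
G = 2.8 V / 19.88 mV
G = 2800.0 mV / 19.88 mV
G = 140.85

140.85


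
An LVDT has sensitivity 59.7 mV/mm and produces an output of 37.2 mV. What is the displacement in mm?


Displacement = Vout / sensitivity.
d = 37.2 / 59.7
d = 0.623 mm

0.623 mm


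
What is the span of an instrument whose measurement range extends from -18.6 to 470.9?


Span = upper range - lower range.
Span = 470.9 - (-18.6)
Span = 489.5

489.5


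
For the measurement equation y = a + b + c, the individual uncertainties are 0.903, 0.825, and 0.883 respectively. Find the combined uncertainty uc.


For a sum of independent quantities, uc = sqrt(u1^2 + u2^2 + u3^2).
uc = sqrt(0.903^2 + 0.825^2 + 0.883^2)
uc = sqrt(0.815409 + 0.680625 + 0.779689)
uc = 1.5085

1.5085


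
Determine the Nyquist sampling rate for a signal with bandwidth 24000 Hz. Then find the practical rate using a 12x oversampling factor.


By Nyquist theorem, fs_min = 2 * fmax.
fs_min = 2 * 24000 = 48000 Hz
Practical rate = 12 * fs_min = 12 * 48000 = 576000 Hz

fs_min = 48000 Hz, fs_practical = 576000 Hz


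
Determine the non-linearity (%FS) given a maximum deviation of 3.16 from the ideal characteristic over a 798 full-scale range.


Linearity error = (max deviation / full scale) * 100%.
Linearity = (3.16 / 798) * 100
Linearity = 0.396 %FS

0.396 %FS


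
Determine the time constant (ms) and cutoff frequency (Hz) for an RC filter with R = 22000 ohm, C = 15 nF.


Time constant: tau = R * C.
tau = 22000 * 1.50e-08 = 0.00033 s
tau = 0.33 ms
Cutoff frequency: fc = 1 / (2*pi*R*C).
fc = 1 / (2*pi*0.00033) = 482.29 Hz

tau = 0.33 ms, fc = 482.29 Hz


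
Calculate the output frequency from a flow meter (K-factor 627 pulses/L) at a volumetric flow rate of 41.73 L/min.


Frequency = K * Q / 60 (converting L/min to L/s).
f = 627 * 41.73 / 60
f = 26164.71 / 60
f = 436.08 Hz

436.08 Hz


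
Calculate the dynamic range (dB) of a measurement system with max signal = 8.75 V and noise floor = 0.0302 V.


Dynamic range = 20 * log10(Vmax / Vnoise).
DR = 20 * log10(8.75 / 0.0302)
DR = 20 * log10(289.74)
DR = 49.24 dB

49.24 dB


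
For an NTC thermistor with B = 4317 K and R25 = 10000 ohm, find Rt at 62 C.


NTC thermistor equation: Rt = R25 * exp(B * (1/T - 1/T25)).
T in Kelvin: 335.15 K, T25 = 298.15 K
1/T - 1/T25 = 1/335.15 - 1/298.15 = -0.00037028
B * (1/T - 1/T25) = 4317 * -0.00037028 = -1.5985
Rt = 10000 * exp(-1.5985) = 2022.0 ohm

2022.0 ohm


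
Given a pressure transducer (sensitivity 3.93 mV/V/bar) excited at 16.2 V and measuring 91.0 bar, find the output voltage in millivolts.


Output = sensitivity * Vex * P.
Vout = 3.93 * 16.2 * 91.0
Vout = 63.666 * 91.0
Vout = 5793.61 mV

5793.61 mV


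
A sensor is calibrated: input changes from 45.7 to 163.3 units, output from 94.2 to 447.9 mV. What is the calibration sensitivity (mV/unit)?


Sensitivity = (y2 - y1) / (x2 - x1).
S = (447.9 - 94.2) / (163.3 - 45.7)
S = 353.7 / 117.6
S = 3.0077 mV/unit

3.0077 mV/unit


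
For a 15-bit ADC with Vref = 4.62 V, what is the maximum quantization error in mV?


The maximum quantization error is +/- LSB/2.
LSB = Vref / 2^n = 4.62 / 32768 = 0.00014099 V
Max error = LSB / 2 = 0.00014099 / 2 = 7.05e-05 V
Max error = 0.0705 mV

0.0705 mV


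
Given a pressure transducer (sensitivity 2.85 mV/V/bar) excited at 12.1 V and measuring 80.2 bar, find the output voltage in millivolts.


Output = sensitivity * Vex * P.
Vout = 2.85 * 12.1 * 80.2
Vout = 34.485 * 80.2
Vout = 2765.7 mV

2765.7 mV


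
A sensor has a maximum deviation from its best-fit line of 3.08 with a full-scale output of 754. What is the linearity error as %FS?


Linearity error = (max deviation / full scale) * 100%.
Linearity = (3.08 / 754) * 100
Linearity = 0.408 %FS

0.408 %FS


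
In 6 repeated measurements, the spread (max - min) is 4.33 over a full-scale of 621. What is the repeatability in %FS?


Repeatability = (spread / full scale) * 100%.
R = (4.33 / 621) * 100
R = 0.697 %FS

0.697 %FS


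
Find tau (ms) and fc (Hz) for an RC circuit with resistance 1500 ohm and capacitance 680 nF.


Time constant: tau = R * C.
tau = 1500 * 6.80e-07 = 0.00102 s
tau = 1.02 ms
Cutoff frequency: fc = 1 / (2*pi*R*C).
fc = 1 / (2*pi*0.00102) = 156.03 Hz

tau = 1.02 ms, fc = 156.03 Hz


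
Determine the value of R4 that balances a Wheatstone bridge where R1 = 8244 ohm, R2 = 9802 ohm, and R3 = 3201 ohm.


At balance: R1*R4 = R2*R3, so R4 = R2*R3/R1.
R4 = 9802 * 3201 / 8244
R4 = 31376202 / 8244
R4 = 3805.94 ohm

3805.94 ohm


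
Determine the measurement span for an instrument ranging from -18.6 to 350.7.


Span = upper range - lower range.
Span = 350.7 - (-18.6)
Span = 369.3

369.3


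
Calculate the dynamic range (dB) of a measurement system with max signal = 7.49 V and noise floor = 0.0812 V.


Dynamic range = 20 * log10(Vmax / Vnoise).
DR = 20 * log10(7.49 / 0.0812)
DR = 20 * log10(92.24)
DR = 39.3 dB

39.3 dB


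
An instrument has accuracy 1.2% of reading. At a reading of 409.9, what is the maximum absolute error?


Absolute error = (accuracy% / 100) * reading.
Error = (1.2 / 100) * 409.9
Error = 0.012 * 409.9
Error = 4.9188

4.9188


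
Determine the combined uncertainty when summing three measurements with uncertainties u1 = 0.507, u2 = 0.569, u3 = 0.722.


For a sum of independent quantities, uc = sqrt(u1^2 + u2^2 + u3^2).
uc = sqrt(0.507^2 + 0.569^2 + 0.722^2)
uc = sqrt(0.257049 + 0.323761 + 0.521284)
uc = 1.0498

1.0498


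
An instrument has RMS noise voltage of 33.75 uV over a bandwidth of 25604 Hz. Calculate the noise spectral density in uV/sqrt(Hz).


Noise spectral density = Vrms / sqrt(BW).
NSD = 33.75 / sqrt(25604)
NSD = 33.75 / 160.0125
NSD = 0.2109 uV/sqrt(Hz)

0.2109 uV/sqrt(Hz)


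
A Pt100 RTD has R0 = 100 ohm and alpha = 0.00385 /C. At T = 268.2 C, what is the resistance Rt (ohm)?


The RTD equation: Rt = R0 * (1 + alpha * T).
Rt = 100 * (1 + 0.00385 * 268.2)
Rt = 100 * (1 + 1.03257)
Rt = 100 * 2.03257
Rt = 203.257 ohm

203.257 ohm


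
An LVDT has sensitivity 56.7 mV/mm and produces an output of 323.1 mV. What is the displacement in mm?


Displacement = Vout / sensitivity.
d = 323.1 / 56.7
d = 5.698 mm

5.698 mm


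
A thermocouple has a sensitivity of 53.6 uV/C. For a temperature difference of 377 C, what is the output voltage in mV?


The thermocouple output V = sensitivity * dT.
V = 53.6 uV/C * 377 C
V = 20207.2 uV
V = 20.207 mV

20.207 mV


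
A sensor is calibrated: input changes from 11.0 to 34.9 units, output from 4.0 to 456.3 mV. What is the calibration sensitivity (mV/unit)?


Sensitivity = (y2 - y1) / (x2 - x1).
S = (456.3 - 4.0) / (34.9 - 11.0)
S = 452.3 / 23.9
S = 18.9247 mV/unit

18.9247 mV/unit


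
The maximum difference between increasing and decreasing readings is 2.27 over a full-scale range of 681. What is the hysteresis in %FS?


Hysteresis = (max difference / full scale) * 100%.
H = (2.27 / 681) * 100
H = 0.333 %FS

0.333 %FS


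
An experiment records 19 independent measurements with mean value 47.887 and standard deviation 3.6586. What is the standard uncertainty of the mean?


The standard uncertainty for Type A evaluation is u = s / sqrt(n).
u = 3.6586 / sqrt(19)
u = 3.6586 / 4.3589
u = 0.8393

0.8393


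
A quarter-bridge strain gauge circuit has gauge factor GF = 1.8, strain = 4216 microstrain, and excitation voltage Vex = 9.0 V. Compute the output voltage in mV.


Quarter bridge output: Vout = (GF * epsilon * Vex) / 4.
Vout = (1.8 * 4216e-6 * 9.0) / 4
Vout = 0.0682992 / 4 V
Vout = 0.0170748 V = 17.0748 mV

17.0748 mV


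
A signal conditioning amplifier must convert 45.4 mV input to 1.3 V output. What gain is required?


Gain = Vout / Vin (converting to same units).
G = 1.3 V / 45.4 mV
G = 1300.0 mV / 45.4 mV
G = 28.63

28.63


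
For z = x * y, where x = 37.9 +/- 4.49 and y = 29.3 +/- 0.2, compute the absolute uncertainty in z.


For a product z = x*y, the relative uncertainty is:
uz/z = sqrt((ux/x)^2 + (uy/y)^2)
Relative uncertainties: ux/x = 4.49/37.9 = 0.11847
uy/y = 0.2/29.3 = 0.006826
z = 37.9 * 29.3 = 1110.5
uz = 1110.5 * sqrt(0.11847^2 + 0.006826^2) = 131.775

131.775


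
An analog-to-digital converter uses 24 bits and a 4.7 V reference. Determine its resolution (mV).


The resolution (LSB) of an ADC is Vref / 2^n.
LSB = 4.7 / 2^24
LSB = 4.7 / 16777216
LSB = 2.8e-07 V = 0.00028014 mV

0.00028014 mV


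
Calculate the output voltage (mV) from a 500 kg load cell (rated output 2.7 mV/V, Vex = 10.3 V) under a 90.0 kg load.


Vout = rated_output * Vex * (load / capacity).
Vout = 2.7 * 10.3 * (90.0 / 500)
Vout = 2.7 * 10.3 * 0.18
Vout = 5.006 mV

5.006 mV


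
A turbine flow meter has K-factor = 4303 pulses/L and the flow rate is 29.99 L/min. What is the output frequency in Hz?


Frequency = K * Q / 60 (converting L/min to L/s).
f = 4303 * 29.99 / 60
f = 129046.97 / 60
f = 2150.78 Hz

2150.78 Hz


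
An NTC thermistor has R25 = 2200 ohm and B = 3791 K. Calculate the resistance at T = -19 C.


NTC thermistor equation: Rt = R25 * exp(B * (1/T - 1/T25)).
T in Kelvin: 254.15 K, T25 = 298.15 K
1/T - 1/T25 = 1/254.15 - 1/298.15 = 0.00058067
B * (1/T - 1/T25) = 3791 * 0.00058067 = 2.2013
Rt = 2200 * exp(2.2013) = 19881.1 ohm

19881.1 ohm


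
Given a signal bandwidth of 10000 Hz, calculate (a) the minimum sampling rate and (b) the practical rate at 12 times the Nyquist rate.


By Nyquist theorem, fs_min = 2 * fmax.
fs_min = 2 * 10000 = 20000 Hz
Practical rate = 12 * fs_min = 12 * 20000 = 240000 Hz

fs_min = 20000 Hz, fs_practical = 240000 Hz


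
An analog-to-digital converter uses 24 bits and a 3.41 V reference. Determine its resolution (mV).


The resolution (LSB) of an ADC is Vref / 2^n.
LSB = 3.41 / 2^24
LSB = 3.41 / 16777216
LSB = 2e-07 V = 0.00020325 mV

0.00020325 mV


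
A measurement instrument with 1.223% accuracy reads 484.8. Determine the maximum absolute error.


Absolute error = (accuracy% / 100) * reading.
Error = (1.223 / 100) * 484.8
Error = 0.01223 * 484.8
Error = 5.9291

5.9291


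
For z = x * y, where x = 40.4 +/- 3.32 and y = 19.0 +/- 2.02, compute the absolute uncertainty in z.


For a product z = x*y, the relative uncertainty is:
uz/z = sqrt((ux/x)^2 + (uy/y)^2)
Relative uncertainties: ux/x = 3.32/40.4 = 0.082178
uy/y = 2.02/19.0 = 0.106316
z = 40.4 * 19.0 = 767.6
uz = 767.6 * sqrt(0.082178^2 + 0.106316^2) = 103.145

103.145


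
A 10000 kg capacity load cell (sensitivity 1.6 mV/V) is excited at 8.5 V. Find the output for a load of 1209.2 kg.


Vout = rated_output * Vex * (load / capacity).
Vout = 1.6 * 8.5 * (1209.2 / 10000)
Vout = 1.6 * 8.5 * 0.12092
Vout = 1.645 mV

1.645 mV


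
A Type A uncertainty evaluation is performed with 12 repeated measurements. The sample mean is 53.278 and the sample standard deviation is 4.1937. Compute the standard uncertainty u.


The standard uncertainty for Type A evaluation is u = s / sqrt(n).
u = 4.1937 / sqrt(12)
u = 4.1937 / 3.4641
u = 1.2106

1.2106


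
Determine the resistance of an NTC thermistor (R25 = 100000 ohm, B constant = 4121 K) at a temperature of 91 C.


NTC thermistor equation: Rt = R25 * exp(B * (1/T - 1/T25)).
T in Kelvin: 364.15 K, T25 = 298.15 K
1/T - 1/T25 = 1/364.15 - 1/298.15 = -0.0006079
B * (1/T - 1/T25) = 4121 * -0.0006079 = -2.5051
Rt = 100000 * exp(-2.5051) = 8166.4 ohm

8166.4 ohm


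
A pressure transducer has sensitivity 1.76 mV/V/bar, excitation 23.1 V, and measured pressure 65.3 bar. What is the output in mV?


Output = sensitivity * Vex * P.
Vout = 1.76 * 23.1 * 65.3
Vout = 40.656 * 65.3
Vout = 2654.84 mV

2654.84 mV


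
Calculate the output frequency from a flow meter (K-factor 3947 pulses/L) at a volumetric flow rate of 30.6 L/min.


Frequency = K * Q / 60 (converting L/min to L/s).
f = 3947 * 30.6 / 60
f = 120778.2 / 60
f = 2012.97 Hz

2012.97 Hz


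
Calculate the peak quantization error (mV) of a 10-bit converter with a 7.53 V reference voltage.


The maximum quantization error is +/- LSB/2.
LSB = Vref / 2^n = 7.53 / 1024 = 0.00735352 V
Max error = LSB / 2 = 0.00735352 / 2 = 0.00367676 V
Max error = 3.6768 mV

3.6768 mV


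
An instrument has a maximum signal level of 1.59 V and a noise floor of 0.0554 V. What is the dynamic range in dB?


Dynamic range = 20 * log10(Vmax / Vnoise).
DR = 20 * log10(1.59 / 0.0554)
DR = 20 * log10(28.7)
DR = 29.16 dB

29.16 dB


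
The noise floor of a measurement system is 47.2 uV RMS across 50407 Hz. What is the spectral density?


Noise spectral density = Vrms / sqrt(BW).
NSD = 47.2 / sqrt(50407)
NSD = 47.2 / 224.515
NSD = 0.2102 uV/sqrt(Hz)

0.2102 uV/sqrt(Hz)


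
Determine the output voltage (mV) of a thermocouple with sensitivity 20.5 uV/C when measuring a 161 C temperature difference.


The thermocouple output V = sensitivity * dT.
V = 20.5 uV/C * 161 C
V = 3300.5 uV
V = 3.3 mV

3.3 mV


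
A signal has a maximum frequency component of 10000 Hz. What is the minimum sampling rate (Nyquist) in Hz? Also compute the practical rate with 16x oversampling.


By Nyquist theorem, fs_min = 2 * fmax.
fs_min = 2 * 10000 = 20000 Hz
Practical rate = 16 * fs_min = 16 * 20000 = 320000 Hz

fs_min = 20000 Hz, fs_practical = 320000 Hz


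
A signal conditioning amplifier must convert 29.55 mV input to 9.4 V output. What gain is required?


Gain = Vout / Vin (converting to same units).
G = 9.4 V / 29.55 mV
G = 9400.0 mV / 29.55 mV
G = 318.1

318.1


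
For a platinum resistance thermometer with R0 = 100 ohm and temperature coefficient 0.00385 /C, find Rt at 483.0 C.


The RTD equation: Rt = R0 * (1 + alpha * T).
Rt = 100 * (1 + 0.00385 * 483.0)
Rt = 100 * (1 + 1.85955)
Rt = 100 * 2.85955
Rt = 285.955 ohm

285.955 ohm


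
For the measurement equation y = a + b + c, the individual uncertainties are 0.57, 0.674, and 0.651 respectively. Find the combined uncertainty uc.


For a sum of independent quantities, uc = sqrt(u1^2 + u2^2 + u3^2).
uc = sqrt(0.57^2 + 0.674^2 + 0.651^2)
uc = sqrt(0.3249 + 0.454276 + 0.423801)
uc = 1.0968

1.0968


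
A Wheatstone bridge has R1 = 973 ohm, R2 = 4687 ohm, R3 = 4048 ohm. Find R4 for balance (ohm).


At balance: R1*R4 = R2*R3, so R4 = R2*R3/R1.
R4 = 4687 * 4048 / 973
R4 = 18972976 / 973
R4 = 19499.46 ohm

19499.46 ohm


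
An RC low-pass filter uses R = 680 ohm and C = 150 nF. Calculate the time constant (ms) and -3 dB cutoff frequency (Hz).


Time constant: tau = R * C.
tau = 680 * 1.50e-07 = 0.000102 s
tau = 0.102 ms
Cutoff frequency: fc = 1 / (2*pi*R*C).
fc = 1 / (2*pi*0.000102) = 1560.34 Hz

tau = 0.102 ms, fc = 1560.34 Hz


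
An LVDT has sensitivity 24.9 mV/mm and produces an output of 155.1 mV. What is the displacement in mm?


Displacement = Vout / sensitivity.
d = 155.1 / 24.9
d = 6.229 mm

6.229 mm


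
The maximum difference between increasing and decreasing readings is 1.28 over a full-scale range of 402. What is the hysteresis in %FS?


Hysteresis = (max difference / full scale) * 100%.
H = (1.28 / 402) * 100
H = 0.318 %FS

0.318 %FS


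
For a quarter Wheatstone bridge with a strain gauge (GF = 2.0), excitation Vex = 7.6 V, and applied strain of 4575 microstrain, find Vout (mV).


Quarter bridge output: Vout = (GF * epsilon * Vex) / 4.
Vout = (2.0 * 4575e-6 * 7.6) / 4
Vout = 0.06954 / 4 V
Vout = 0.017385 V = 17.385 mV

17.385 mV


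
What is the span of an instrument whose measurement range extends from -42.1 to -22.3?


Span = upper range - lower range.
Span = -22.3 - (-42.1)
Span = 19.8

19.8


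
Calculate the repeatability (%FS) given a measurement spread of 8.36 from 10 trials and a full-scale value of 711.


Repeatability = (spread / full scale) * 100%.
R = (8.36 / 711) * 100
R = 1.176 %FS

1.176 %FS


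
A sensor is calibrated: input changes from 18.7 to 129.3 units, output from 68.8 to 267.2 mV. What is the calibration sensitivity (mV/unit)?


Sensitivity = (y2 - y1) / (x2 - x1).
S = (267.2 - 68.8) / (129.3 - 18.7)
S = 198.4 / 110.6
S = 1.7939 mV/unit

1.7939 mV/unit


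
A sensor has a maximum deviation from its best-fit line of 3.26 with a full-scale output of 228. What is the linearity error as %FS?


Linearity error = (max deviation / full scale) * 100%.
Linearity = (3.26 / 228) * 100
Linearity = 1.43 %FS

1.43 %FS


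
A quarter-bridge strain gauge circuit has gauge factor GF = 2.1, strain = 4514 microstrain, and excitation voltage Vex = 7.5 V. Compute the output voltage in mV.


Quarter bridge output: Vout = (GF * epsilon * Vex) / 4.
Vout = (2.1 * 4514e-6 * 7.5) / 4
Vout = 0.0710955 / 4 V
Vout = 0.01777387 V = 17.7739 mV

17.7739 mV


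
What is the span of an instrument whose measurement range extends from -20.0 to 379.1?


Span = upper range - lower range.
Span = 379.1 - (-20.0)
Span = 399.1

399.1


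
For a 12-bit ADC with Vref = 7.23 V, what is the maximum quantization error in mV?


The maximum quantization error is +/- LSB/2.
LSB = Vref / 2^n = 7.23 / 4096 = 0.00176514 V
Max error = LSB / 2 = 0.00176514 / 2 = 0.00088257 V
Max error = 0.8826 mV

0.8826 mV


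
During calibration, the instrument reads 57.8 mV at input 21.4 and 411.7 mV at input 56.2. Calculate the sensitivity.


Sensitivity = (y2 - y1) / (x2 - x1).
S = (411.7 - 57.8) / (56.2 - 21.4)
S = 353.9 / 34.8
S = 10.1695 mV/unit

10.1695 mV/unit


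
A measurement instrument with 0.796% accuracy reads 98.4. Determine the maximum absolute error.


Absolute error = (accuracy% / 100) * reading.
Error = (0.796 / 100) * 98.4
Error = 0.00796 * 98.4
Error = 0.7833

0.7833


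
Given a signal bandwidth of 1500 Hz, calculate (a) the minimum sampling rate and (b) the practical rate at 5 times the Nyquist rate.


By Nyquist theorem, fs_min = 2 * fmax.
fs_min = 2 * 1500 = 3000 Hz
Practical rate = 5 * fs_min = 5 * 3000 = 15000 Hz

fs_min = 3000 Hz, fs_practical = 15000 Hz


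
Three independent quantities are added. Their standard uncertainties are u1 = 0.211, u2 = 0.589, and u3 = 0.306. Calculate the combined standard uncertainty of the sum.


For a sum of independent quantities, uc = sqrt(u1^2 + u2^2 + u3^2).
uc = sqrt(0.211^2 + 0.589^2 + 0.306^2)
uc = sqrt(0.044521 + 0.346921 + 0.093636)
uc = 0.6965

0.6965


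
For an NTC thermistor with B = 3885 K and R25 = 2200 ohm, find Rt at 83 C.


NTC thermistor equation: Rt = R25 * exp(B * (1/T - 1/T25)).
T in Kelvin: 356.15 K, T25 = 298.15 K
1/T - 1/T25 = 1/356.15 - 1/298.15 = -0.00054621
B * (1/T - 1/T25) = 3885 * -0.00054621 = -2.122
Rt = 2200 * exp(-2.122) = 263.5 ohm

263.5 ohm


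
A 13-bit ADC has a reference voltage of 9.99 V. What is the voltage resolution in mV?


The resolution (LSB) of an ADC is Vref / 2^n.
LSB = 9.99 / 2^13
LSB = 9.99 / 8192
LSB = 0.00121948 V = 1.21948242 mV

1.21948242 mV


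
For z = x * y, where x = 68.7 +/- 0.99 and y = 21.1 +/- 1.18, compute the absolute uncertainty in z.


For a product z = x*y, the relative uncertainty is:
uz/z = sqrt((ux/x)^2 + (uy/y)^2)
Relative uncertainties: ux/x = 0.99/68.7 = 0.01441
uy/y = 1.18/21.1 = 0.055924
z = 68.7 * 21.1 = 1449.6
uz = 1449.6 * sqrt(0.01441^2 + 0.055924^2) = 83.714

83.714


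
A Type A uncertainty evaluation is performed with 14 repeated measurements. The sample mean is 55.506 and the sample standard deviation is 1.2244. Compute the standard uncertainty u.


The standard uncertainty for Type A evaluation is u = s / sqrt(n).
u = 1.2244 / sqrt(14)
u = 1.2244 / 3.7417
u = 0.3272

0.3272


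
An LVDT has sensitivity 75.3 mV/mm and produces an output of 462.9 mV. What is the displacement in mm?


Displacement = Vout / sensitivity.
d = 462.9 / 75.3
d = 6.147 mm

6.147 mm


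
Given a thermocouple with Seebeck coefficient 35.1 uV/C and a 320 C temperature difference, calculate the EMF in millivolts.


The thermocouple output V = sensitivity * dT.
V = 35.1 uV/C * 320 C
V = 11232.0 uV
V = 11.232 mV

11.232 mV


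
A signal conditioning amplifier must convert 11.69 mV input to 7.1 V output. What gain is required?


Gain = Vout / Vin (converting to same units).
G = 7.1 V / 11.69 mV
G = 7100.0 mV / 11.69 mV
G = 607.36

607.36


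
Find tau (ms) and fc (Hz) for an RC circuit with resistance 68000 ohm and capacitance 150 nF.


Time constant: tau = R * C.
tau = 68000 * 1.50e-07 = 0.0102 s
tau = 10.2 ms
Cutoff frequency: fc = 1 / (2*pi*R*C).
fc = 1 / (2*pi*0.0102) = 15.6 Hz

tau = 10.2 ms, fc = 15.6 Hz


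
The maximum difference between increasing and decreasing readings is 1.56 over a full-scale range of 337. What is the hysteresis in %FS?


Hysteresis = (max difference / full scale) * 100%.
H = (1.56 / 337) * 100
H = 0.463 %FS

0.463 %FS


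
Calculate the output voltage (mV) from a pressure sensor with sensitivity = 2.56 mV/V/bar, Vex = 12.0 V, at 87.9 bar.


Output = sensitivity * Vex * P.
Vout = 2.56 * 12.0 * 87.9
Vout = 30.72 * 87.9
Vout = 2700.29 mV

2700.29 mV


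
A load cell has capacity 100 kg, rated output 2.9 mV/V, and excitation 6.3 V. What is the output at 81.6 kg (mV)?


Vout = rated_output * Vex * (load / capacity).
Vout = 2.9 * 6.3 * (81.6 / 100)
Vout = 2.9 * 6.3 * 0.816
Vout = 14.908 mV

14.908 mV


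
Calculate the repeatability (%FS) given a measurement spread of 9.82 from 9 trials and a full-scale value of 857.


Repeatability = (spread / full scale) * 100%.
R = (9.82 / 857) * 100
R = 1.146 %FS

1.146 %FS


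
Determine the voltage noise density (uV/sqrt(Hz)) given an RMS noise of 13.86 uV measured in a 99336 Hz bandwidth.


Noise spectral density = Vrms / sqrt(BW).
NSD = 13.86 / sqrt(99336)
NSD = 13.86 / 315.1761
NSD = 0.044 uV/sqrt(Hz)

0.044 uV/sqrt(Hz)


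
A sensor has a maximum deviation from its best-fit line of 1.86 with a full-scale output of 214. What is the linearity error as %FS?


Linearity error = (max deviation / full scale) * 100%.
Linearity = (1.86 / 214) * 100
Linearity = 0.869 %FS

0.869 %FS


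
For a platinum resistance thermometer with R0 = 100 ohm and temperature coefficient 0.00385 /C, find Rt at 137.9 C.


The RTD equation: Rt = R0 * (1 + alpha * T).
Rt = 100 * (1 + 0.00385 * 137.9)
Rt = 100 * (1 + 0.530915)
Rt = 100 * 1.530915
Rt = 153.091 ohm

153.091 ohm


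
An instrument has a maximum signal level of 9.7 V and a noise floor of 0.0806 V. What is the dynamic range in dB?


Dynamic range = 20 * log10(Vmax / Vnoise).
DR = 20 * log10(9.7 / 0.0806)
DR = 20 * log10(120.35)
DR = 41.61 dB

41.61 dB


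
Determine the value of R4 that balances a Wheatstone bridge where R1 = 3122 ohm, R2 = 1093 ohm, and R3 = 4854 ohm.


At balance: R1*R4 = R2*R3, so R4 = R2*R3/R1.
R4 = 1093 * 4854 / 3122
R4 = 5305422 / 3122
R4 = 1699.37 ohm

1699.37 ohm


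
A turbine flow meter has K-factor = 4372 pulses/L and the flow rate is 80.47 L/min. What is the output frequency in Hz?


Frequency = K * Q / 60 (converting L/min to L/s).
f = 4372 * 80.47 / 60
f = 351814.84 / 60
f = 5863.58 Hz

5863.58 Hz


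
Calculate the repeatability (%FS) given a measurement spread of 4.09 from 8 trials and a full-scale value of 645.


Repeatability = (spread / full scale) * 100%.
R = (4.09 / 645) * 100
R = 0.634 %FS

0.634 %FS


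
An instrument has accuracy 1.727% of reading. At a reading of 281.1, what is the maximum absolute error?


Absolute error = (accuracy% / 100) * reading.
Error = (1.727 / 100) * 281.1
Error = 0.01727 * 281.1
Error = 4.8546

4.8546


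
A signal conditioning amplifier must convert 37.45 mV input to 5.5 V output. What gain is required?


Gain = Vout / Vin (converting to same units).
G = 5.5 V / 37.45 mV
G = 5500.0 mV / 37.45 mV
G = 146.86

146.86


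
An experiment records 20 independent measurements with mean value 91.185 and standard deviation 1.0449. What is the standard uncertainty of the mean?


The standard uncertainty for Type A evaluation is u = s / sqrt(n).
u = 1.0449 / sqrt(20)
u = 1.0449 / 4.4721
u = 0.2336

0.2336


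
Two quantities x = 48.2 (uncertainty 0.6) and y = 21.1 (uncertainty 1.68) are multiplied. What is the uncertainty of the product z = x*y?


For a product z = x*y, the relative uncertainty is:
uz/z = sqrt((ux/x)^2 + (uy/y)^2)
Relative uncertainties: ux/x = 0.6/48.2 = 0.012448
uy/y = 1.68/21.1 = 0.079621
z = 48.2 * 21.1 = 1017.0
uz = 1017.0 * sqrt(0.012448^2 + 0.079621^2) = 81.96

81.96


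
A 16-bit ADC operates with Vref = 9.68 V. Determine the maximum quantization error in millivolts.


The maximum quantization error is +/- LSB/2.
LSB = Vref / 2^n = 9.68 / 65536 = 0.00014771 V
Max error = LSB / 2 = 0.00014771 / 2 = 7.385e-05 V
Max error = 0.0739 mV

0.0739 mV


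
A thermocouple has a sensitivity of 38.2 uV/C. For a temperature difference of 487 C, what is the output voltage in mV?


The thermocouple output V = sensitivity * dT.
V = 38.2 uV/C * 487 C
V = 18603.4 uV
V = 18.603 mV

18.603 mV


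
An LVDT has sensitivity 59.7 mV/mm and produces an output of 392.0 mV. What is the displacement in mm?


Displacement = Vout / sensitivity.
d = 392.0 / 59.7
d = 6.566 mm

6.566 mm


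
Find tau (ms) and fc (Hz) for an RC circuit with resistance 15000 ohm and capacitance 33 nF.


Time constant: tau = R * C.
tau = 15000 * 3.30e-08 = 0.000495 s
tau = 0.495 ms
Cutoff frequency: fc = 1 / (2*pi*R*C).
fc = 1 / (2*pi*0.000495) = 321.53 Hz

tau = 0.495 ms, fc = 321.53 Hz


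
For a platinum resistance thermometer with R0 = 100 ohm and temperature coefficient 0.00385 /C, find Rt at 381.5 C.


The RTD equation: Rt = R0 * (1 + alpha * T).
Rt = 100 * (1 + 0.00385 * 381.5)
Rt = 100 * (1 + 1.468775)
Rt = 100 * 2.468775
Rt = 246.877 ohm

246.877 ohm


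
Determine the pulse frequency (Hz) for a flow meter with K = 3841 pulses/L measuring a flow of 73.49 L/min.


Frequency = K * Q / 60 (converting L/min to L/s).
f = 3841 * 73.49 / 60
f = 282275.09 / 60
f = 4704.58 Hz

4704.58 Hz


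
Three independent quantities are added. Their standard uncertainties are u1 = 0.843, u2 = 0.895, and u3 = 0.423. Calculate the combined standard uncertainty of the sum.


For a sum of independent quantities, uc = sqrt(u1^2 + u2^2 + u3^2).
uc = sqrt(0.843^2 + 0.895^2 + 0.423^2)
uc = sqrt(0.710649 + 0.801025 + 0.178929)
uc = 1.3002

1.3002


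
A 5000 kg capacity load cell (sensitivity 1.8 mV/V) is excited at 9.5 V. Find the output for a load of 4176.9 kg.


Vout = rated_output * Vex * (load / capacity).
Vout = 1.8 * 9.5 * (4176.9 / 5000)
Vout = 1.8 * 9.5 * 0.83538
Vout = 14.285 mV

14.285 mV


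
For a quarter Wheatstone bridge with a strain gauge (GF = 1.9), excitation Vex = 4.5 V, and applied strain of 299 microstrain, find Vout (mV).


Quarter bridge output: Vout = (GF * epsilon * Vex) / 4.
Vout = (1.9 * 299e-6 * 4.5) / 4
Vout = 0.00255645 / 4 V
Vout = 0.00063911 V = 0.6391 mV

0.6391 mV


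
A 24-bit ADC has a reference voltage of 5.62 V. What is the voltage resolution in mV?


The resolution (LSB) of an ADC is Vref / 2^n.
LSB = 5.62 / 2^24
LSB = 5.62 / 16777216
LSB = 3.3e-07 V = 0.00033498 mV

0.00033498 mV


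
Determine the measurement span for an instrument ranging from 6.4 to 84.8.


Span = upper range - lower range.
Span = 84.8 - (6.4)
Span = 78.4

78.4


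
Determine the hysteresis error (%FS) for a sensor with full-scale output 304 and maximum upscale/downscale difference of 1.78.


Hysteresis = (max difference / full scale) * 100%.
H = (1.78 / 304) * 100
H = 0.586 %FS

0.586 %FS


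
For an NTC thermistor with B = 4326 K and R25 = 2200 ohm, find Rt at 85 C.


NTC thermistor equation: Rt = R25 * exp(B * (1/T - 1/T25)).
T in Kelvin: 358.15 K, T25 = 298.15 K
1/T - 1/T25 = 1/358.15 - 1/298.15 = -0.00056189
B * (1/T - 1/T25) = 4326 * -0.00056189 = -2.4307
Rt = 2200 * exp(-2.4307) = 193.5 ohm

193.5 ohm


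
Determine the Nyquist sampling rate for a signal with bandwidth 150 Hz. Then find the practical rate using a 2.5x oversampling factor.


By Nyquist theorem, fs_min = 2 * fmax.
fs_min = 2 * 150 = 300 Hz
Practical rate = 2.5 * fs_min = 2.5 * 300 = 750 Hz

fs_min = 300 Hz, fs_practical = 750 Hz


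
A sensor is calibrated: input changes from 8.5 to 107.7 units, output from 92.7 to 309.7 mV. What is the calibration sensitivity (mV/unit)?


Sensitivity = (y2 - y1) / (x2 - x1).
S = (309.7 - 92.7) / (107.7 - 8.5)
S = 217.0 / 99.2
S = 2.1875 mV/unit

2.1875 mV/unit


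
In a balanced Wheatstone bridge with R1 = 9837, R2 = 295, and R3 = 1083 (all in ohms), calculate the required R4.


At balance: R1*R4 = R2*R3, so R4 = R2*R3/R1.
R4 = 295 * 1083 / 9837
R4 = 319485 / 9837
R4 = 32.48 ohm

32.48 ohm


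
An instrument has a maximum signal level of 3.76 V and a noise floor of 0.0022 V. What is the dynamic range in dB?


Dynamic range = 20 * log10(Vmax / Vnoise).
DR = 20 * log10(3.76 / 0.0022)
DR = 20 * log10(1709.09)
DR = 64.66 dB

64.66 dB


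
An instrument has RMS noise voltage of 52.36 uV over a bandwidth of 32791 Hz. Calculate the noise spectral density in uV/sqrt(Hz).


Noise spectral density = Vrms / sqrt(BW).
NSD = 52.36 / sqrt(32791)
NSD = 52.36 / 181.0829
NSD = 0.2891 uV/sqrt(Hz)

0.2891 uV/sqrt(Hz)


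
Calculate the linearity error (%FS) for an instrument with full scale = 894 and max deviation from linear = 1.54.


Linearity error = (max deviation / full scale) * 100%.
Linearity = (1.54 / 894) * 100
Linearity = 0.172 %FS

0.172 %FS


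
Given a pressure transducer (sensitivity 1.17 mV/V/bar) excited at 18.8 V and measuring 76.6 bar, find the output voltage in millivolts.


Output = sensitivity * Vex * P.
Vout = 1.17 * 18.8 * 76.6
Vout = 21.996 * 76.6
Vout = 1684.89 mV

1684.89 mV
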